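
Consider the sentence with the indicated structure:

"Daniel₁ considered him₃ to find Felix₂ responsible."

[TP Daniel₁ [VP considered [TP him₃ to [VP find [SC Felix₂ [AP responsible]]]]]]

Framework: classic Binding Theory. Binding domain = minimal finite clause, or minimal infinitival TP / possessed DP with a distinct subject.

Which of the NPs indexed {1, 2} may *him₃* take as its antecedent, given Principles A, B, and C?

*him* is a pronoun, so Principle B applies: it must be free in its binding domain.
Binding domain of *him₃*: the matrix TP, whose subject is Daniel₁.
*Daniel₁* c-commands the pronoun within its binding domain → coindexation would violate Principle B.
*Felix₂*: the pronoun c-commands this R-expression → coindexation would violate Principle C on *Felix₂*.

none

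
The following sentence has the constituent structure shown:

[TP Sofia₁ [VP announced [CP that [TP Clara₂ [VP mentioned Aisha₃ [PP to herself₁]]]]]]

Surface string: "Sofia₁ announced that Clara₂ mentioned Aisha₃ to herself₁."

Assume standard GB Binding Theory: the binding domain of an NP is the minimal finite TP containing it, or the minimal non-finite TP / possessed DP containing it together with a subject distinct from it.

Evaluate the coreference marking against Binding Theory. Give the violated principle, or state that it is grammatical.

The two coindexed NPs are *Sofia₁* and *herself₁*.
*herself₁* is an anaphor. Principle A requires it to be bound within its binding domain — the embedded TP, whose subject is Clara₂.
Within that domain it is c-commanded by *Clara₂*, *Aisha₃*, none of which share its index.
*Sofia₁* does c-command the anaphor, but from outside its binding domain.
The anaphor is unbound in its domain → Principle A violation.

Principle A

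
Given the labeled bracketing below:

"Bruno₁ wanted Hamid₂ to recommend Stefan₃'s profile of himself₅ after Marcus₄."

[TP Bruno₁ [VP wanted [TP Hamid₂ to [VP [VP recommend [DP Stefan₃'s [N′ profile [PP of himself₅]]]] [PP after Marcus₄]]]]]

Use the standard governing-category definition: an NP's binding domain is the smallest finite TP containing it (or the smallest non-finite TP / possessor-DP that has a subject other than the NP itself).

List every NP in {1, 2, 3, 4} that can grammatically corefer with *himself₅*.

{3}

*himself* is an anaphor, so Principle A applies: it must be bound in its binding domain.
Binding domain of *himself₅*: the possessed DP, whose subject is Stefan₃.
*Bruno₁* c-commands the anaphor but is outside its binding domain → cannot satisfy Principle A.
*Hamid₂* c-commands the anaphor but is outside its binding domain → cannot satisfy Principle A.
*Stefan₃* c-commands the anaphor within its binding domain → licit binder.
*Marcus₄* does not c-command the anaphor → cannot bind it.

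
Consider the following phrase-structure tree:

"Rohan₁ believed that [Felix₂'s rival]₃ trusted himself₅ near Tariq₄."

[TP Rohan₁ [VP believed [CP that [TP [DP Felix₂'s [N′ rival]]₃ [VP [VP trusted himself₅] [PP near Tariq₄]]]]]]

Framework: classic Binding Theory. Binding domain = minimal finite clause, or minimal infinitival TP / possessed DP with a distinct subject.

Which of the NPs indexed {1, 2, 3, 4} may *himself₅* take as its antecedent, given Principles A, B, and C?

{3}

*himself* is an anaphor, so Principle A applies: it must be bound in its binding domain.
Binding domain of *himself₅*: the embedded TP, whose subject is [Felix₂'s rival]₃.
*Rohan₁* c-commands the anaphor but is outside its binding domain → cannot satisfy Principle A.
*Felix₂* does not c-command the anaphor → cannot bind it.
*[Felix₂'s rival]₃* c-commands the anaphor within its binding domain → licit binder.
*Tariq₄* does not c-command the anaphor → cannot bind it.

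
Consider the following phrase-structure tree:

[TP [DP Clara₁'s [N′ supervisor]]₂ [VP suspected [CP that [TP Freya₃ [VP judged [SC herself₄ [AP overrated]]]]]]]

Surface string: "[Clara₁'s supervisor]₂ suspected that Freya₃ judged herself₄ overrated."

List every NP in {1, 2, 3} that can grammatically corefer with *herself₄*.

*herself* is an anaphor, so Principle A applies: it must be bound in its binding domain.
Binding domain of *herself₄*: the embedded TP, whose subject is Freya₃.
*Clara₁* does not c-command the anaphor → cannot bind it.
*[Clara₁'s supervisor]₂* c-commands the anaphor but is outside its binding domain → cannot satisfy Principle A.
*Freya₃* c-commands the anaphor within its binding domain → licit binder.

{3}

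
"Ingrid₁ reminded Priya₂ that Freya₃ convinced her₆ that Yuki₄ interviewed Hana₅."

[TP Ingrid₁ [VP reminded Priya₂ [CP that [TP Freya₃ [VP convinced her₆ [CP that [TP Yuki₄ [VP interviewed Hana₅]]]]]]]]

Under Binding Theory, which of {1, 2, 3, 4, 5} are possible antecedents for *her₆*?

*her* is a pronoun, so Principle B applies: it must be free in its binding domain.
Binding domain of *her₆*: the embedded TP, whose subject is Freya₃.
*Ingrid₁* c-commands the pronoun but from outside its binding domain, and is not c-commanded by it → coindexation permitted.
*Priya₂* c-commands the pronoun but from outside its binding domain, and is not c-commanded by it → coindexation permitted.
*Freya₃* c-commands the pronoun within its binding domain → coindexation would violate Principle B.
*Yuki₄*: the pronoun c-commands this R-expression → coindexation would violate Principle C on *Yuki₄*.
*Hana₅*: the pronoun c-commands this R-expression → coindexation would violate Principle C on *Hana₅*.

{1, 2}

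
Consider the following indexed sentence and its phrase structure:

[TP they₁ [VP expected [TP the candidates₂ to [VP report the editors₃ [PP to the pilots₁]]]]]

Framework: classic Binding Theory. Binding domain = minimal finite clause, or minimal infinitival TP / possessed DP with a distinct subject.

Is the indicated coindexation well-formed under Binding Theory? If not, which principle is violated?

The two coindexed NPs are *they₁* and *the pilots₁*.
*the pilots₁* is an R-expression. Principle C requires it to be free everywhere.
*they₁* c-commands it and carries the same index.
The R-expression is bound → Principle C violation.

Principle C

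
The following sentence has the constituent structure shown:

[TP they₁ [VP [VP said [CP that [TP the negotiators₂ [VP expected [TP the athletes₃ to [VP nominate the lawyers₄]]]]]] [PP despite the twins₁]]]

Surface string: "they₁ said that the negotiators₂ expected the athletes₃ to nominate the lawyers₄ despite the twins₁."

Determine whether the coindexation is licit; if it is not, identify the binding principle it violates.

The two coindexed NPs are *they₁* and *the twins₁*.
*the twins₁* is an R-expression. Principle C requires it to be free everywhere.
*they₁* c-commands it and carries the same index.
The R-expression is bound → Principle C violation.

Principle C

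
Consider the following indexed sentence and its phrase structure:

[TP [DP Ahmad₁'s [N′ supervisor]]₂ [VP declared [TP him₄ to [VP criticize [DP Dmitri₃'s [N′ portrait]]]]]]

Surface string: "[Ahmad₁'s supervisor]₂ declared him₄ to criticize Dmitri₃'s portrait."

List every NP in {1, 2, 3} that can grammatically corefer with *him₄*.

*him* is a pronoun, so Principle B applies: it must be free in its binding domain.
Binding domain of *him₄*: the matrix TP, whose subject is [Ahmad₁'s supervisor]₂.
*Ahmad₁* and the pronoun do not c-command one another → neither Principle B nor Principle C is at stake; coindexation permitted.
*[Ahmad₁'s supervisor]₂* c-commands the pronoun within its binding domain → coindexation would violate Principle B.
*Dmitri₃*: the pronoun c-commands this R-expression → coindexation would violate Principle C on *Dmitri₃*.

{1}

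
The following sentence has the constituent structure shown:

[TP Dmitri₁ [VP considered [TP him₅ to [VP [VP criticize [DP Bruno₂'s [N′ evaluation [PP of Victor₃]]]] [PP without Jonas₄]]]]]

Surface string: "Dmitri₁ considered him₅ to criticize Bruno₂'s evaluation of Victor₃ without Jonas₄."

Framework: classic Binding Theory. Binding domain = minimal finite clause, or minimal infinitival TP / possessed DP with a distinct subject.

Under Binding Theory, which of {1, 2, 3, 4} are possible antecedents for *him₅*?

none

*him* is a pronoun, so Principle B applies: it must be free in its binding domain.
Binding domain of *him₅*: the matrix TP, whose subject is Dmitri₁.
*Dmitri₁* c-commands the pronoun within its binding domain → coindexation would violate Principle B.
*Bruno₂*: the pronoun c-commands this R-expression → coindexation would violate Principle C on *Bruno₂*.
*Victor₃*: the pronoun c-commands this R-expression → coindexation would violate Principle C on *Victor₃*.
*Jonas₄*: the pronoun c-commands this R-expression → coindexation would violate Principle C on *Jonas₄*.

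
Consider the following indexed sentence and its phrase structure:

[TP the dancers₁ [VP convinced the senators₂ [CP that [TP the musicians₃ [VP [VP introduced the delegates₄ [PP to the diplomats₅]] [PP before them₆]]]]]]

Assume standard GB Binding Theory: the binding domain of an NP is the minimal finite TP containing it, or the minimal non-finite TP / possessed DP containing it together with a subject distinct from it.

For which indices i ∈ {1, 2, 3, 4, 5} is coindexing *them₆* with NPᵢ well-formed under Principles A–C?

{1, 2, 4, 5}

*them* is a pronoun, so Principle B applies: it must be free in its binding domain.
Binding domain of *them₆*: the embedded TP, whose subject is the musicians₃.
*the dancers₁* c-commands the pronoun but from outside its binding domain, and is not c-commanded by it → coindexation permitted.
*the senators₂* c-commands the pronoun but from outside its binding domain, and is not c-commanded by it → coindexation permitted.
*the musicians₃* c-commands the pronoun within its binding domain → coindexation would violate Principle B.
*the delegates₄* and the pronoun do not c-command one another → neither Principle B nor Principle C is at stake; coindexation permitted.
*the diplomats₅* and the pronoun do not c-command one another → neither Principle B nor Principle C is at stake; coindexation permitted.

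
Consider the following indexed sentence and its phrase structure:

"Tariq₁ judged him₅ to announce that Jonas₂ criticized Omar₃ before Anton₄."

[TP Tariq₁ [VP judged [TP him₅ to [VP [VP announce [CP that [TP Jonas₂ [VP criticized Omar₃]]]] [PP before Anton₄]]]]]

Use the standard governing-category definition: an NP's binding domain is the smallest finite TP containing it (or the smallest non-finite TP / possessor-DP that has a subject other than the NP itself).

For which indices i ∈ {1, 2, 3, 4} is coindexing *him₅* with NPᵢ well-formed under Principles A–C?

none

*him* is a pronoun, so Principle B applies: it must be free in its binding domain.
Binding domain of *him₅*: the matrix TP, whose subject is Tariq₁.
*Tariq₁* c-commands the pronoun within its binding domain → coindexation would violate Principle B.
*Jonas₂*: the pronoun c-commands this R-expression → coindexation would violate Principle C on *Jonas₂*.
*Omar₃*: the pronoun c-commands this R-expression → coindexation would violate Principle C on *Omar₃*.
*Anton₄*: the pronoun c-commands this R-expression → coindexation would violate Principle C on *Anton₄*.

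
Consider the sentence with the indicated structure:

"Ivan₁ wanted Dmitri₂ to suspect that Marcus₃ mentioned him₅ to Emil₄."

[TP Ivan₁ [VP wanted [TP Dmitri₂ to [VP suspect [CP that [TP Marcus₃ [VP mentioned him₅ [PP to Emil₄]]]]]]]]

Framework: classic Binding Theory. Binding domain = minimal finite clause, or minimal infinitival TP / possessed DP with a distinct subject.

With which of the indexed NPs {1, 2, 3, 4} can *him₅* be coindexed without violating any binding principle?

*him* is a pronoun, so Principle B applies: it must be free in its binding domain.
Binding domain of *him₅*: the embedded TP, whose subject is Marcus₃.
*Ivan₁* c-commands the pronoun but from outside its binding domain, and is not c-commanded by it → coindexation permitted.
*Dmitri₂* c-commands the pronoun but from outside its binding domain, and is not c-commanded by it → coindexation permitted.
*Marcus₃* c-commands the pronoun within its binding domain → coindexation would violate Principle B.
*Emil₄*: the pronoun c-commands this R-expression → coindexation would violate Principle C on *Emil₄*.

{1, 2}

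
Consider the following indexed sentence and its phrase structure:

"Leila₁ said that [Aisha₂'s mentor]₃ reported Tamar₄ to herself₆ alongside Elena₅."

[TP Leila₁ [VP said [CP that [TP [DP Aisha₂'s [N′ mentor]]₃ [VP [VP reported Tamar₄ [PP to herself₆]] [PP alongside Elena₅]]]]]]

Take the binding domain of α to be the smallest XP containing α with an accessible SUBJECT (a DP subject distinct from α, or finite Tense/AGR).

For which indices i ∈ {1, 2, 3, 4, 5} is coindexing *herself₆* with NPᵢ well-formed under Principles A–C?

{3, 4}

*herself* is an anaphor, so Principle A applies: it must be bound in its binding domain.
Binding domain of *herself₆*: the embedded TP, whose subject is [Aisha₂'s mentor]₃.
*Leila₁* c-commands the anaphor but is outside its binding domain → cannot satisfy Principle A.
*Aisha₂* does not c-command the anaphor → cannot bind it.
*[Aisha₂'s mentor]₃* c-commands the anaphor within its binding domain → licit binder.
*Tamar₄* c-commands the anaphor within its binding domain → licit binder.
*Elena₅* does not c-command the anaphor → cannot bind it.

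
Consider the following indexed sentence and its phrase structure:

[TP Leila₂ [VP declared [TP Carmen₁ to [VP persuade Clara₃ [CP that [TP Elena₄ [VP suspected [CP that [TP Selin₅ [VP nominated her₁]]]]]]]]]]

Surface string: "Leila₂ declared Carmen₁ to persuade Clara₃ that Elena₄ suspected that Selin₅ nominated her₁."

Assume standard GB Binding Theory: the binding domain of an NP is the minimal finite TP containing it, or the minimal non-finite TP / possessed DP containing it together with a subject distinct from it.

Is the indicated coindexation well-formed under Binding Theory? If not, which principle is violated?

The two coindexed NPs are *Carmen₁* and *her₁*.
*her₁* is a pronoun; its binding domain is the embedded TP, whose subject is Selin₅. Within that domain it is c-commanded only by *Selin₅*, which carries a different index — the pronoun is free locally, so Principle B holds.
*Carmen₁* is an R-expression; *her₁* does not c-command it, and no other NP shares its index, so Principle C is satisfied.
All principles are respected.

grammatical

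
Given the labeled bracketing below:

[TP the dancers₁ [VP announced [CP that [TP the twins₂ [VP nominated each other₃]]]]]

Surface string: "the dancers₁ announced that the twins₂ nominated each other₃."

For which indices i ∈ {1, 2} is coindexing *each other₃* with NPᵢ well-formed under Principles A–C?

{2}

*each other* is an anaphor, so Principle A applies: it must be bound in its binding domain.
Binding domain of *each other₃*: the embedded TP, whose subject is the twins₂.
*the dancers₁* c-commands the anaphor but is outside its binding domain → cannot satisfy Principle A.
*the twins₂* c-commands the anaphor within its binding domain → licit binder.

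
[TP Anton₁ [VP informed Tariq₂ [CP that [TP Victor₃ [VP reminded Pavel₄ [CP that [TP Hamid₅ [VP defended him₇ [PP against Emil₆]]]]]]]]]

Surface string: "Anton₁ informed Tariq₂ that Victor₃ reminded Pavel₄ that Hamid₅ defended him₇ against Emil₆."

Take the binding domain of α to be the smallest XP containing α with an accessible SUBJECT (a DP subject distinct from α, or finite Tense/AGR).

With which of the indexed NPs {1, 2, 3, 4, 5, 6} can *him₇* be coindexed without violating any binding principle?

*him* is a pronoun, so Principle B applies: it must be free in its binding domain.
Binding domain of *him₇*: the embedded TP, whose subject is Hamid₅.
*Anton₁* c-commands the pronoun but from outside its binding domain, and is not c-commanded by it → coindexation permitted.
*Tariq₂* c-commands the pronoun but from outside its binding domain, and is not c-commanded by it → coindexation permitted.
*Victor₃* c-commands the pronoun but from outside its binding domain, and is not c-commanded by it → coindexation permitted.
*Pavel₄* c-commands the pronoun but from outside its binding domain, and is not c-commanded by it → coindexation permitted.
*Hamid₅* c-commands the pronoun within its binding domain → coindexation would violate Principle B.
*Emil₆*: the pronoun c-commands this R-expression → coindexation would violate Principle C on *Emil₆*.

{1, 2, 3, 4}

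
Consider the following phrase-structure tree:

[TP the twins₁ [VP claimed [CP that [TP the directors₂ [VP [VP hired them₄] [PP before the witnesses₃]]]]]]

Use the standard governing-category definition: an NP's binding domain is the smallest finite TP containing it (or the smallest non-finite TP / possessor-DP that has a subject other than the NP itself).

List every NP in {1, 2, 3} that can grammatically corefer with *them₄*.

*them* is a pronoun, so Principle B applies: it must be free in its binding domain.
Binding domain of *them₄*: the embedded TP, whose subject is the directors₂.
*the twins₁* c-commands the pronoun but from outside its binding domain, and is not c-commanded by it → coindexation permitted.
*the directors₂* c-commands the pronoun within its binding domain → coindexation would violate Principle B.
*the witnesses₃* and the pronoun do not c-command one another → neither Principle B nor Principle C is at stake; coindexation permitted.

{1, 3}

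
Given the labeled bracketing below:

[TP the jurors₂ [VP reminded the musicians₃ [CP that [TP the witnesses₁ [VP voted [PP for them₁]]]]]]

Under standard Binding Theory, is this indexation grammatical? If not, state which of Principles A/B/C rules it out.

Principle B

The two coindexed NPs are *the witnesses₁* and *them₁*.
*them₁* is a pronoun. Its binding domain is the embedded TP, whose subject is the witnesses₁.
*the witnesses₁* c-commands it within that domain and carries the same index.
The pronoun is locally bound → Principle B violation.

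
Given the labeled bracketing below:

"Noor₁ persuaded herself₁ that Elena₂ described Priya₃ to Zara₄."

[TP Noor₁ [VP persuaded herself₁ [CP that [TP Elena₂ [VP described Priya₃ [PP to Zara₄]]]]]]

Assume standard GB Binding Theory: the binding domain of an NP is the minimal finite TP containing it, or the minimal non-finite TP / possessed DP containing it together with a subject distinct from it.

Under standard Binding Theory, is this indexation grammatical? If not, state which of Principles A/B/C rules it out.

The two coindexed NPs are *Noor₁* and *herself₁*.
*herself₁* is an anaphor; its binding domain is the matrix TP, whose subject is Noor₁. *Noor₁* c-commands it within that domain and shares its index, so Principle A is satisfied.
*Noor₁* is an R-expression; *herself₁* does not c-command it, and no other NP shares its index, so Principle C is satisfied.
All principles are respected.

grammatical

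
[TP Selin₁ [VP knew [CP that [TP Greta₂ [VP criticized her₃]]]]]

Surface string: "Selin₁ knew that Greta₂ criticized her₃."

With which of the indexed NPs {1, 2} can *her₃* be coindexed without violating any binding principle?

*her* is a pronoun, so Principle B applies: it must be free in its binding domain.
Binding domain of *her₃*: the embedded TP, whose subject is Greta₂.
*Selin₁* c-commands the pronoun but from outside its binding domain, and is not c-commanded by it → coindexation permitted.
*Greta₂* c-commands the pronoun within its binding domain → coindexation would violate Principle B.

{1}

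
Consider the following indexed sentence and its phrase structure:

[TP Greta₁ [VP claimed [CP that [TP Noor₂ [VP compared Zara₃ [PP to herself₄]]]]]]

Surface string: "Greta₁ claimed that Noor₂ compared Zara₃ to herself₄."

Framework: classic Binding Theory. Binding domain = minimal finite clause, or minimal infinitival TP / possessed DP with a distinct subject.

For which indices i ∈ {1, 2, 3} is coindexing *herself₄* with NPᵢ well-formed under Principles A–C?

*herself* is an anaphor, so Principle A applies: it must be bound in its binding domain.
Binding domain of *herself₄*: the embedded TP, whose subject is Noor₂.
*Greta₁* c-commands the anaphor but is outside its binding domain → cannot satisfy Principle A.
*Noor₂* c-commands the anaphor within its binding domain → licit binder.
*Zara₃* c-commands the anaphor within its binding domain → licit binder.

{2, 3}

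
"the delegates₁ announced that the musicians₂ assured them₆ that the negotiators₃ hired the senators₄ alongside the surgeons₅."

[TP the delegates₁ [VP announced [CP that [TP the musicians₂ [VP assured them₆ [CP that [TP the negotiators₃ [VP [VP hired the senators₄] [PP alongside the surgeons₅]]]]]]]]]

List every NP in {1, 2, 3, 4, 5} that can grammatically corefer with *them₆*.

*them* is a pronoun, so Principle B applies: it must be free in its binding domain.
Binding domain of *them₆*: the embedded TP, whose subject is the musicians₂.
*the delegates₁* c-commands the pronoun but from outside its binding domain, and is not c-commanded by it → coindexation permitted.
*the musicians₂* c-commands the pronoun within its binding domain → coindexation would violate Principle B.
*the negotiators₃*: the pronoun c-commands this R-expression → coindexation would violate Principle C on *the negotiators₃*.
*the senators₄*: the pronoun c-commands this R-expression → coindexation would violate Principle C on *the senators₄*.
*the surgeons₅*: the pronoun c-commands this R-expression → coindexation would violate Principle C on *the surgeons₅*.

{1}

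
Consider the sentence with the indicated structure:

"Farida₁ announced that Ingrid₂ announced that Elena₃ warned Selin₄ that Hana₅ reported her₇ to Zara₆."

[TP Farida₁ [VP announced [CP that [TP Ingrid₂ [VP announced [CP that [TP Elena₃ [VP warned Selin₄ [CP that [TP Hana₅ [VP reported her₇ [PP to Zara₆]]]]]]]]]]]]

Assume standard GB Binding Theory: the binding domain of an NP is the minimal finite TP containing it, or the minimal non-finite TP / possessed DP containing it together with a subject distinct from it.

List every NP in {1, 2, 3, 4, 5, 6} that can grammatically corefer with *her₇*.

*her* is a pronoun, so Principle B applies: it must be free in its binding domain.
Binding domain of *her₇*: the embedded TP, whose subject is Hana₅.
*Farida₁* c-commands the pronoun but from outside its binding domain, and is not c-commanded by it → coindexation permitted.
*Ingrid₂* c-commands the pronoun but from outside its binding domain, and is not c-commanded by it → coindexation permitted.
*Elena₃* c-commands the pronoun but from outside its binding domain, and is not c-commanded by it → coindexation permitted.
*Selin₄* c-commands the pronoun but from outside its binding domain, and is not c-commanded by it → coindexation permitted.
*Hana₅* c-commands the pronoun within its binding domain → coindexation would violate Principle B.
*Zara₆*: the pronoun c-commands this R-expression → coindexation would violate Principle C on *Zara₆*.

{1, 2, 3, 4}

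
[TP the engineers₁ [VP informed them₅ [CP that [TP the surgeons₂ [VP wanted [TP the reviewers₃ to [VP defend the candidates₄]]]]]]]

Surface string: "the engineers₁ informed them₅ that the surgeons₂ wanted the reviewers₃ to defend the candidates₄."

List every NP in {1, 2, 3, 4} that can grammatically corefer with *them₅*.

none

*them* is a pronoun, so Principle B applies: it must be free in its binding domain.
Binding domain of *them₅*: the matrix TP, whose subject is the engineers₁.
*the engineers₁* c-commands the pronoun within its binding domain → coindexation would violate Principle B.
*the surgeons₂*: the pronoun c-commands this R-expression → coindexation would violate Principle C on *the surgeons₂*.
*the reviewers₃*: the pronoun c-commands this R-expression → coindexation would violate Principle C on *the reviewers₃*.
*the candidates₄*: the pronoun c-commands this R-expression → coindexation would violate Principle C on *the candidates₄*.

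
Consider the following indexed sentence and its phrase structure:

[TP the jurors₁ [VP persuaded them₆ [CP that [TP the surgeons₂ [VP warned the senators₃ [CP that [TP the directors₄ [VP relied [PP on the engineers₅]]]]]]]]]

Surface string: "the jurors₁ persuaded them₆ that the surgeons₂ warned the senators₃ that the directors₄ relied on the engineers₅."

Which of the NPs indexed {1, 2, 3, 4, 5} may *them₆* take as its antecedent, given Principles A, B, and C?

*them* is a pronoun, so Principle B applies: it must be free in its binding domain.
Binding domain of *them₆*: the matrix TP, whose subject is the jurors₁.
*the jurors₁* c-commands the pronoun within its binding domain → coindexation would violate Principle B.
*the surgeons₂*: the pronoun c-commands this R-expression → coindexation would violate Principle C on *the surgeons₂*.
*the senators₃*: the pronoun c-commands this R-expression → coindexation would violate Principle C on *the senators₃*.
*the directors₄*: the pronoun c-commands this R-expression → coindexation would violate Principle C on *the directors₄*.
*the engineers₅*: the pronoun c-commands this R-expression → coindexation would violate Principle C on *the engineers₅*.

none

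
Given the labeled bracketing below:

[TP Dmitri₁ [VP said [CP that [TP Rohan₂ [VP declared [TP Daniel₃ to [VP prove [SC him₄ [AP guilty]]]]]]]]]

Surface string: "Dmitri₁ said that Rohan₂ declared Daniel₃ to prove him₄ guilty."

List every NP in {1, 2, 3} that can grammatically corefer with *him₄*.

{1, 2}

*him* is a pronoun, so Principle B applies: it must be free in its binding domain.
Binding domain of *him₄*: the embedded TP, whose subject is Daniel₃.
*Dmitri₁* c-commands the pronoun but from outside its binding domain, and is not c-commanded by it → coindexation permitted.
*Rohan₂* c-commands the pronoun but from outside its binding domain, and is not c-commanded by it → coindexation permitted.
*Daniel₃* c-commands the pronoun within its binding domain → coindexation would violate Principle B.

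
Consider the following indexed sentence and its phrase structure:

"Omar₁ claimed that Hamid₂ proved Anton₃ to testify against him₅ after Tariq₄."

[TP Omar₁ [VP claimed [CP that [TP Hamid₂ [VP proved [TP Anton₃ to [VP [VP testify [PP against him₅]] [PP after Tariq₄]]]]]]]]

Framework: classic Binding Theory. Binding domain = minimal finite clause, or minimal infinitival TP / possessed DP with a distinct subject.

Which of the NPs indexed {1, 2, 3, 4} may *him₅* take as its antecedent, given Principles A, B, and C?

{1, 2, 4}

*him* is a pronoun, so Principle B applies: it must be free in its binding domain.
Binding domain of *him₅*: the embedded TP, whose subject is Anton₃.
*Omar₁* c-commands the pronoun but from outside its binding domain, and is not c-commanded by it → coindexation permitted.
*Hamid₂* c-commands the pronoun but from outside its binding domain, and is not c-commanded by it → coindexation permitted.
*Anton₃* c-commands the pronoun within its binding domain → coindexation would violate Principle B.
*Tariq₄* and the pronoun do not c-command one another → neither Principle B nor Principle C is at stake; coindexation permitted.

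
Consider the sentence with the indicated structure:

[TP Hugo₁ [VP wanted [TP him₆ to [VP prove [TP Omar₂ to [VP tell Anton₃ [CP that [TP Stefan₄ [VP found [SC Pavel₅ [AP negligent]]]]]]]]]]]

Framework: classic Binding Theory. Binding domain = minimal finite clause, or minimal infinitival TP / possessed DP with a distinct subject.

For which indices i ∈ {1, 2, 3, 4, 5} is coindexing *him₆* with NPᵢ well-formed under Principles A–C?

*him* is a pronoun, so Principle B applies: it must be free in its binding domain.
Binding domain of *him₆*: the matrix TP, whose subject is Hugo₁.
*Hugo₁* c-commands the pronoun within its binding domain → coindexation would violate Principle B.
*Omar₂*: the pronoun c-commands this R-expression → coindexation would violate Principle C on *Omar₂*.
*Anton₃*: the pronoun c-commands this R-expression → coindexation would violate Principle C on *Anton₃*.
*Stefan₄*: the pronoun c-commands this R-expression → coindexation would violate Principle C on *Stefan₄*.
*Pavel₅*: the pronoun c-commands this R-expression → coindexation would violate Principle C on *Pavel₅*.

none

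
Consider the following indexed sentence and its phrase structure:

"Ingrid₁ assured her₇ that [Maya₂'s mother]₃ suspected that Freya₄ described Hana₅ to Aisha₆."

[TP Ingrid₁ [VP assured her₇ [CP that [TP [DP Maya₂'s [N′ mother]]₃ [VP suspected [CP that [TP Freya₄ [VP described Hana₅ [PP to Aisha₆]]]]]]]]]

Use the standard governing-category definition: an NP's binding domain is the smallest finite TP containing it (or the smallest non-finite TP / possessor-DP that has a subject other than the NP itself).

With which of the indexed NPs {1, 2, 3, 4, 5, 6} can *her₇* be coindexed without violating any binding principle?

*her* is a pronoun, so Principle B applies: it must be free in its binding domain.
Binding domain of *her₇*: the matrix TP, whose subject is Ingrid₁.
*Ingrid₁* c-commands the pronoun within its binding domain → coindexation would violate Principle B.
*Maya₂*: the pronoun c-commands this R-expression → coindexation would violate Principle C on *Maya₂*.
*[Maya₂'s mother]₃*: the pronoun c-commands this R-expression → coindexation would violate Principle C on *[Maya₂'s mother]₃*.
*Freya₄*: the pronoun c-commands this R-expression → coindexation would violate Principle C on *Freya₄*.
*Hana₅*: the pronoun c-commands this R-expression → coindexation would violate Principle C on *Hana₅*.
*Aisha₆*: the pronoun c-commands this R-expression → coindexation would violate Principle C on *Aisha₆*.

none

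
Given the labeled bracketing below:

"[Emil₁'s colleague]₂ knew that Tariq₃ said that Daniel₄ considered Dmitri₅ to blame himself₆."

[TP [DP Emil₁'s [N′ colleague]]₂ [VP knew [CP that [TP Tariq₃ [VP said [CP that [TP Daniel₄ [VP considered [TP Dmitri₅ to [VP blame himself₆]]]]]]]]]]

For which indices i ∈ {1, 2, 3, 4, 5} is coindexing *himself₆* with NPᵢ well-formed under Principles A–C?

{5}

*himself* is an anaphor, so Principle A applies: it must be bound in its binding domain.
Binding domain of *himself₆*: the embedded TP, whose subject is Dmitri₅.
*Emil₁* does not c-command the anaphor → cannot bind it.
*[Emil₁'s colleague]₂* c-commands the anaphor but is outside its binding domain → cannot satisfy Principle A.
*Tariq₃* c-commands the anaphor but is outside its binding domain → cannot satisfy Principle A.
*Daniel₄* c-commands the anaphor but is outside its binding domain → cannot satisfy Principle A.
*Dmitri₅* c-commands the anaphor within its binding domain → licit binder.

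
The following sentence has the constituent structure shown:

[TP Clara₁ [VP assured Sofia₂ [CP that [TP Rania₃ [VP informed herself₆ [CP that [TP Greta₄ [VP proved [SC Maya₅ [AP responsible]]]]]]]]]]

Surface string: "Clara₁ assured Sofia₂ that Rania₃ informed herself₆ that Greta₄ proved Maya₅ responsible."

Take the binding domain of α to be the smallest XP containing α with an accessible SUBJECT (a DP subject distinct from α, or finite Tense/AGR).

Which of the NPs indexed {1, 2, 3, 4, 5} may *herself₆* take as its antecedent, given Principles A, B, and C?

*herself* is an anaphor, so Principle A applies: it must be bound in its binding domain.
Binding domain of *herself₆*: the embedded TP, whose subject is Rania₃.
*Clara₁* c-commands the anaphor but is outside its binding domain → cannot satisfy Principle A.
*Sofia₂* c-commands the anaphor but is outside its binding domain → cannot satisfy Principle A.
*Rania₃* c-commands the anaphor within its binding domain → licit binder.
*Greta₄* does not c-command the anaphor → cannot bind it.
*Maya₅* does not c-command the anaphor → cannot bind it.

{3}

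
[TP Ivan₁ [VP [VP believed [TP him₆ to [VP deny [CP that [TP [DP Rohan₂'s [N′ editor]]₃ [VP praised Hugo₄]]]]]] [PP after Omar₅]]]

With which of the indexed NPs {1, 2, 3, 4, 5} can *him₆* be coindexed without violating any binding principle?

*him* is a pronoun, so Principle B applies: it must be free in its binding domain.
Binding domain of *him₆*: the matrix TP, whose subject is Ivan₁.
*Ivan₁* c-commands the pronoun within its binding domain → coindexation would violate Principle B.
*Rohan₂*: the pronoun c-commands this R-expression → coindexation would violate Principle C on *Rohan₂*.
*[Rohan₂'s editor]₃*: the pronoun c-commands this R-expression → coindexation would violate Principle C on *[Rohan₂'s editor]₃*.
*Hugo₄*: the pronoun c-commands this R-expression → coindexation would violate Principle C on *Hugo₄*.
*Omar₅* and the pronoun do not c-command one another → neither Principle B nor Principle C is at stake; coindexation permitted.

{5}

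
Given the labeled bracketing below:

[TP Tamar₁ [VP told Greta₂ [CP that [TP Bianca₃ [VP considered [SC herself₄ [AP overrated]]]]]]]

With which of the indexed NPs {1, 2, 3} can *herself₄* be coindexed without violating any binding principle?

*herself* is an anaphor, so Principle A applies: it must be bound in its binding domain.
Binding domain of *herself₄*: the embedded TP, whose subject is Bianca₃.
*Tamar₁* c-commands the anaphor but is outside its binding domain → cannot satisfy Principle A.
*Greta₂* c-commands the anaphor but is outside its binding domain → cannot satisfy Principle A.
*Bianca₃* c-commands the anaphor within its binding domain → licit binder.

{3}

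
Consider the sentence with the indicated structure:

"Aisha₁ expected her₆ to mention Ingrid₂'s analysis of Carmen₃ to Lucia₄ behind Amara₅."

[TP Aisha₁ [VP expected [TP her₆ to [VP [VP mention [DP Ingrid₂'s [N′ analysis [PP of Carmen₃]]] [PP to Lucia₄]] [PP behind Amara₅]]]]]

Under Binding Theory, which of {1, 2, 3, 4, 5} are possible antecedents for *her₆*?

none

*her* is a pronoun, so Principle B applies: it must be free in its binding domain.
Binding domain of *her₆*: the matrix TP, whose subject is Aisha₁.
*Aisha₁* c-commands the pronoun within its binding domain → coindexation would violate Principle B.
*Ingrid₂*: the pronoun c-commands this R-expression → coindexation would violate Principle C on *Ingrid₂*.
*Carmen₃*: the pronoun c-commands this R-expression → coindexation would violate Principle C on *Carmen₃*.
*Lucia₄*: the pronoun c-commands this R-expression → coindexation would violate Principle C on *Lucia₄*.
*Amara₅*: the pronoun c-commands this R-expression → coindexation would violate Principle C on *Amara₅*.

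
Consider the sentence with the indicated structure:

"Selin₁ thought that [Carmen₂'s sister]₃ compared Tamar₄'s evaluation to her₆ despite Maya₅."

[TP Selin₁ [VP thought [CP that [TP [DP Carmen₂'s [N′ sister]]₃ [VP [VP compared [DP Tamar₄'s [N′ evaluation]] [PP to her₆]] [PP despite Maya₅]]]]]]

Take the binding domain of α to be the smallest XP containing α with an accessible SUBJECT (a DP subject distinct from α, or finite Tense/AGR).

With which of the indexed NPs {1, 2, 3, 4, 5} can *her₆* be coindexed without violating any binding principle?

{1, 2, 4, 5}

*her* is a pronoun, so Principle B applies: it must be free in its binding domain.
Binding domain of *her₆*: the embedded TP, whose subject is [Carmen₂'s sister]₃.
*Selin₁* c-commands the pronoun but from outside its binding domain, and is not c-commanded by it → coindexation permitted.
*Carmen₂* and the pronoun do not c-command one another → neither Principle B nor Principle C is at stake; coindexation permitted.
*[Carmen₂'s sister]₃* c-commands the pronoun within its binding domain → coindexation would violate Principle B.
*Tamar₄* and the pronoun do not c-command one another → neither Principle B nor Principle C is at stake; coindexation permitted.
*Maya₅* and the pronoun do not c-command one another → neither Principle B nor Principle C is at stake; coindexation permitted.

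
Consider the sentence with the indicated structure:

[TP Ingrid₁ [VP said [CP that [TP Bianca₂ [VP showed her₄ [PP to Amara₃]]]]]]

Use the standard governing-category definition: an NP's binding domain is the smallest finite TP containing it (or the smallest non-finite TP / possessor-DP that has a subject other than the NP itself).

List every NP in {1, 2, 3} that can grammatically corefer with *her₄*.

*her* is a pronoun, so Principle B applies: it must be free in its binding domain.
Binding domain of *her₄*: the embedded TP, whose subject is Bianca₂.
*Ingrid₁* c-commands the pronoun but from outside its binding domain, and is not c-commanded by it → coindexation permitted.
*Bianca₂* c-commands the pronoun within its binding domain → coindexation would violate Principle B.
*Amara₃*: the pronoun c-commands this R-expression → coindexation would violate Principle C on *Amara₃*.

{1}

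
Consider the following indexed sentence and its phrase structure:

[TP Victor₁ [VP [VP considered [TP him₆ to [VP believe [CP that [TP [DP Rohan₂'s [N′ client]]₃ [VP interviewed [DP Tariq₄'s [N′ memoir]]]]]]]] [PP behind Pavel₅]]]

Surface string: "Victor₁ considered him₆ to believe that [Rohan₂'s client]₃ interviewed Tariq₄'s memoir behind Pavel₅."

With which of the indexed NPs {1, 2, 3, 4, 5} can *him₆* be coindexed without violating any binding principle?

*him* is a pronoun, so Principle B applies: it must be free in its binding domain.
Binding domain of *him₆*: the matrix TP, whose subject is Victor₁.
*Victor₁* c-commands the pronoun within its binding domain → coindexation would violate Principle B.
*Rohan₂*: the pronoun c-commands this R-expression → coindexation would violate Principle C on *Rohan₂*.
*[Rohan₂'s client]₃*: the pronoun c-commands this R-expression → coindexation would violate Principle C on *[Rohan₂'s client]₃*.
*Tariq₄*: the pronoun c-commands this R-expression → coindexation would violate Principle C on *Tariq₄*.
*Pavel₅* and the pronoun do not c-command one another → neither Principle B nor Principle C is at stake; coindexation permitted.

{5}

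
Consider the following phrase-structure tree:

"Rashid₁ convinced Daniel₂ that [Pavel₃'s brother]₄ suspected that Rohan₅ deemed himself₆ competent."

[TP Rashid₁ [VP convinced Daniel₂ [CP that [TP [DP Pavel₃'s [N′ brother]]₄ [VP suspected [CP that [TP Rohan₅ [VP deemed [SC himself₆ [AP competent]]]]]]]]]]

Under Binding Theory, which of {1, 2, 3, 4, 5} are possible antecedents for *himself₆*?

{5}

*himself* is an anaphor, so Principle A applies: it must be bound in its binding domain.
Binding domain of *himself₆*: the embedded TP, whose subject is Rohan₅.
*Rashid₁* c-commands the anaphor but is outside its binding domain → cannot satisfy Principle A.
*Daniel₂* c-commands the anaphor but is outside its binding domain → cannot satisfy Principle A.
*Pavel₃* does not c-command the anaphor → cannot bind it.
*[Pavel₃'s brother]₄* c-commands the anaphor but is outside its binding domain → cannot satisfy Principle A.
*Rohan₅* c-commands the anaphor within its binding domain → licit binder.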